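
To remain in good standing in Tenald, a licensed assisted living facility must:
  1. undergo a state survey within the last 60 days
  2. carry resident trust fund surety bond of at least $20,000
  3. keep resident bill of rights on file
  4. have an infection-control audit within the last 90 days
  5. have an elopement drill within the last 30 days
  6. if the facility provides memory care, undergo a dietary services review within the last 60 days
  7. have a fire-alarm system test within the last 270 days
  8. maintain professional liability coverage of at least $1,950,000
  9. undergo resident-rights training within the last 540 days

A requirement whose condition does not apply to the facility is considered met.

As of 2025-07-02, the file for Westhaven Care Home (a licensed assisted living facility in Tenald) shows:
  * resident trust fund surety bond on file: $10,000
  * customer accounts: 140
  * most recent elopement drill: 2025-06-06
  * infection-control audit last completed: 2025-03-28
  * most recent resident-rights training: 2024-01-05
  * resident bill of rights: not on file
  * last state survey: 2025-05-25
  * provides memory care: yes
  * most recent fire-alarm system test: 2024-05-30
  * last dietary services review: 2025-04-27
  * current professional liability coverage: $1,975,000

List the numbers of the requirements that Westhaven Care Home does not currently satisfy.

1. state survey 38 days ago vs limit 60 → met
2. resident trust fund surety bond $10,000 < $20,000 → not met
3. resident bill of rights absent → not met
4. infection-control audit 96 days ago vs limit 90 → not met
5. elopement drill 26 days ago vs limit 30 → met
6. condition 'provides memory care' holds; dietary services review 66 days ago vs limit 60 → not met
7. fire-alarm system test 398 days ago vs limit 270 → not met
8. professional liability coverage $1,975,000 ≥ $1,950,000 → met
9. resident-rights training 544 days ago vs limit 540 → not met
Not met: 2, 3, 4, 6, 7, 9

2, 3, 4, 6, 7, 9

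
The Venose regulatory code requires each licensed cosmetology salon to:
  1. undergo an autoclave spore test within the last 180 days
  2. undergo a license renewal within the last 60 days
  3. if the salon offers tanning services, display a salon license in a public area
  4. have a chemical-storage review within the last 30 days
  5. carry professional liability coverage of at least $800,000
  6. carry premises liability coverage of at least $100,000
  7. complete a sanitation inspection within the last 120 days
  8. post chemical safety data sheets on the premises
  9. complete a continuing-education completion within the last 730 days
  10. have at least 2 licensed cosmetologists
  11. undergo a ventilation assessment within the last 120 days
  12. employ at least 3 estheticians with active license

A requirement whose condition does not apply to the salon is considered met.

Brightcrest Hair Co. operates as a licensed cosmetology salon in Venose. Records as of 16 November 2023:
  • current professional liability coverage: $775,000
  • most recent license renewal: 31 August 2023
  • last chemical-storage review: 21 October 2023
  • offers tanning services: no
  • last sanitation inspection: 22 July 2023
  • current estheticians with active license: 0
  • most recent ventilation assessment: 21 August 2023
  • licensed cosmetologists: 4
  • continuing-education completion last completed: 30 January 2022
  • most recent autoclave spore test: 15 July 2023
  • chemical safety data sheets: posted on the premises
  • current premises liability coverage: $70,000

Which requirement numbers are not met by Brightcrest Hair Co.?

1. autoclave spore test 124 days ago vs limit 180 → met
2. license renewal 77 days ago vs limit 60 → not met
3. condition 'offers tanning services' does not hold → requirement n/a → met
4. chemical-storage review 26 days ago vs limit 30 → met
5. professional liability coverage $775,000 < $800,000 → not met
6. premises liability coverage $70,000 < $100,000 → not met
7. sanitation inspection 117 days ago vs limit 120 → met
8. chemical safety data sheets present → met
9. continuing-education completion 655 days ago vs limit 730 → met
10. licensed cosmetologists 4 ≥ 2 → met
11. ventilation assessment 87 days ago vs limit 120 → met
12. estheticians with active license 0 < 3 → not met
Not met: 2, 5, 6, 12

2, 5, 6, 12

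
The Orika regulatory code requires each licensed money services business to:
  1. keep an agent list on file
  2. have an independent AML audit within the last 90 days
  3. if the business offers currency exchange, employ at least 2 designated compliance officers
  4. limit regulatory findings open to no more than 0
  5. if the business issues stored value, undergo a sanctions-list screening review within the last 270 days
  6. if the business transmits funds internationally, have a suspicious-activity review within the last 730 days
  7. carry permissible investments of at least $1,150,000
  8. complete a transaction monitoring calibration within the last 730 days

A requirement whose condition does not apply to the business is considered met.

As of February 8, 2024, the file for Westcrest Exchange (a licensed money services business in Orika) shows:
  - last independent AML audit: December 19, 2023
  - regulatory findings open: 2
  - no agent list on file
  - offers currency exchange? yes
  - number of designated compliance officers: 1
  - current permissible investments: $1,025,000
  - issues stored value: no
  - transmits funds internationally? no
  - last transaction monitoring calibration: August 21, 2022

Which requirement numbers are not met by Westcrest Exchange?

1. agent list absent → not met
2. independent AML audit 51 days ago vs limit 90 → met
3. condition 'offers currency exchange' holds; designated compliance officers 1 < 2 → not met
4. regulatory findings open 2 > 0 → not met
5. condition 'issues stored value' does not hold → requirement n/a → met
6. condition 'transmits funds internationally' does not hold → requirement n/a → met
7. permissible investments $1,025,000 < $1,150,000 → not met
8. transaction monitoring calibration 536 days ago vs limit 730 → met
Not met: 1, 3, 4, 7

1, 3, 4, 7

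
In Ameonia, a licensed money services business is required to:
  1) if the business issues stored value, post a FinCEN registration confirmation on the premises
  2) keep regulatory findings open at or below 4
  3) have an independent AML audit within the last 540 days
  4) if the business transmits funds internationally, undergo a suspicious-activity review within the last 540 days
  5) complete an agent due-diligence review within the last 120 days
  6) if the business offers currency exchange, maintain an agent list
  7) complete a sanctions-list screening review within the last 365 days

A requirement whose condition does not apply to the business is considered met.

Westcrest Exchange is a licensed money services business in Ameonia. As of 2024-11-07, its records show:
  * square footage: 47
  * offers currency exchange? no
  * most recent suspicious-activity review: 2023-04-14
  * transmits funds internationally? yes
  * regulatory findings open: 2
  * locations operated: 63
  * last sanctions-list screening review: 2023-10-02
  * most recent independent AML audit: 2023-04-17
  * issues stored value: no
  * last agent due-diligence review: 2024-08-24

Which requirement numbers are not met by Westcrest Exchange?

3, 4, 7

1. condition 'issues stored value' does not hold → requirement n/a → met
2. regulatory findings open 2 ≤ 4 → met
3. independent AML audit 570 days ago vs limit 540 → not met
4. condition 'transmits funds internationally' holds; suspicious-activity review 573 days ago vs limit 540 → not met
5. agent due-diligence review 75 days ago vs limit 120 → met
6. condition 'offers currency exchange' does not hold → requirement n/a → met
7. sanctions-list screening review 402 days ago vs limit 365 → not met
Not met: 3, 4, 7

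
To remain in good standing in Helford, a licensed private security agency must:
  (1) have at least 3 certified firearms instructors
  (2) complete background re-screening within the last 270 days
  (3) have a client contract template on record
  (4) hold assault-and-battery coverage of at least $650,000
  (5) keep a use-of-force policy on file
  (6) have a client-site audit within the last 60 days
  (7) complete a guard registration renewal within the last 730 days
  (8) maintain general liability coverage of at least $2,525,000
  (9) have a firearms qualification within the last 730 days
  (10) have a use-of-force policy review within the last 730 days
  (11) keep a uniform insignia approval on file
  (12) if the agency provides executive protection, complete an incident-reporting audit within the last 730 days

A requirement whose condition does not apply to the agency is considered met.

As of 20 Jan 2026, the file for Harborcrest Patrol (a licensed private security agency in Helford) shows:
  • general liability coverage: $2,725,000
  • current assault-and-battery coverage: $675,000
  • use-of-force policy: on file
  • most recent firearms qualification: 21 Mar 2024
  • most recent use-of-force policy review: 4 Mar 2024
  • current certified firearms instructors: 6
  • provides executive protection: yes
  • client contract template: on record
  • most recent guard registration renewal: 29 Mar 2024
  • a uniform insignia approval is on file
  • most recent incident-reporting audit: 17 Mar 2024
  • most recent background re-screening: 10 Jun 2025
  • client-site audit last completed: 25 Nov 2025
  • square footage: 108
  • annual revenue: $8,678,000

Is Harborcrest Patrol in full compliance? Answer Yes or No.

Yes

1. certified firearms instructors 6 ≥ 3 → met
2. background re-screening 224 days ago vs limit 270 → met
3. client contract template present → met
4. assault-and-battery coverage $675,000 ≥ $650,000 → met
5. use-of-force policy present → met
6. client-site audit 56 days ago vs limit 60 → met
7. guard registration renewal 662 days ago vs limit 730 → met
8. general liability coverage $2,725,000 ≥ $2,525,000 → met
9. firearms qualification 670 days ago vs limit 730 → met
10. use-of-force policy review 687 days ago vs limit 730 → met
11. uniform insignia approval present → met
12. condition 'provides executive protection' holds; incident-reporting audit 674 days ago vs limit 730 → met
All met.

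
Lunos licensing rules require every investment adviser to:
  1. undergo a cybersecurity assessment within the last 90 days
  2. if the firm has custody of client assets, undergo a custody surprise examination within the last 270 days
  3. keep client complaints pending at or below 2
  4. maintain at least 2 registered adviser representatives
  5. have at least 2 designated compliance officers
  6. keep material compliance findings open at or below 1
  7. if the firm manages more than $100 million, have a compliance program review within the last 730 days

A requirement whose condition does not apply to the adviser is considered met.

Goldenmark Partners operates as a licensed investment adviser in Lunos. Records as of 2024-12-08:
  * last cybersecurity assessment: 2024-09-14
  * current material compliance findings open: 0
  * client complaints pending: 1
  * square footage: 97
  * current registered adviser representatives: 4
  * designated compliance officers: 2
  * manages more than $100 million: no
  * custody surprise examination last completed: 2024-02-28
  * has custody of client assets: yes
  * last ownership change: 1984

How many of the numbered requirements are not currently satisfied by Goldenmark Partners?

1

1. cybersecurity assessment 85 days ago vs limit 90 → met
2. condition 'has custody of client assets' holds; custody surprise examination 284 days ago vs limit 270 → not met
3. client complaints pending 1 ≤ 2 → met
4. registered adviser representatives 4 ≥ 2 → met
5. designated compliance officers 2 ≥ 2 → met
6. material compliance findings open 0 ≤ 1 → met
7. condition 'manages more than $100 million' does not hold → requirement n/a → met
Not met: 1 of 7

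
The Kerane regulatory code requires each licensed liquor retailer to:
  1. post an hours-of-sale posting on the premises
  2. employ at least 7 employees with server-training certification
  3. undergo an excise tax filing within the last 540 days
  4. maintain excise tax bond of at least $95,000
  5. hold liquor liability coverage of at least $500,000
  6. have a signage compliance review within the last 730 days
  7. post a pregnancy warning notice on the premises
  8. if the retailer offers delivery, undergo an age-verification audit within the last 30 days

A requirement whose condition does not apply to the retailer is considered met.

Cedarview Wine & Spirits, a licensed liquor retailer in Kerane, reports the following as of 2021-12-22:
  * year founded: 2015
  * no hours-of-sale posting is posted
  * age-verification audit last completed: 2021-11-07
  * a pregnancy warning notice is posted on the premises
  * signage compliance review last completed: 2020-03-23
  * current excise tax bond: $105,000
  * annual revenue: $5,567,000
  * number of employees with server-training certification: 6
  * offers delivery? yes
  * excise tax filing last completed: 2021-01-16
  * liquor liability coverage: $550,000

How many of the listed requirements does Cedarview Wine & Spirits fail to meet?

3

1. hours-of-sale posting absent → not met
2. employees with server-training certification 6 < 7 → not met
3. excise tax filing 340 days ago vs limit 540 → met
4. excise tax bond $105,000 ≥ $95,000 → met
5. liquor liability coverage $550,000 ≥ $500,000 → met
6. signage compliance review 639 days ago vs limit 730 → met
7. pregnancy warning notice present → met
8. condition 'offers delivery' holds; age-verification audit 45 days ago vs limit 30 → not met
Not met: 3 of 8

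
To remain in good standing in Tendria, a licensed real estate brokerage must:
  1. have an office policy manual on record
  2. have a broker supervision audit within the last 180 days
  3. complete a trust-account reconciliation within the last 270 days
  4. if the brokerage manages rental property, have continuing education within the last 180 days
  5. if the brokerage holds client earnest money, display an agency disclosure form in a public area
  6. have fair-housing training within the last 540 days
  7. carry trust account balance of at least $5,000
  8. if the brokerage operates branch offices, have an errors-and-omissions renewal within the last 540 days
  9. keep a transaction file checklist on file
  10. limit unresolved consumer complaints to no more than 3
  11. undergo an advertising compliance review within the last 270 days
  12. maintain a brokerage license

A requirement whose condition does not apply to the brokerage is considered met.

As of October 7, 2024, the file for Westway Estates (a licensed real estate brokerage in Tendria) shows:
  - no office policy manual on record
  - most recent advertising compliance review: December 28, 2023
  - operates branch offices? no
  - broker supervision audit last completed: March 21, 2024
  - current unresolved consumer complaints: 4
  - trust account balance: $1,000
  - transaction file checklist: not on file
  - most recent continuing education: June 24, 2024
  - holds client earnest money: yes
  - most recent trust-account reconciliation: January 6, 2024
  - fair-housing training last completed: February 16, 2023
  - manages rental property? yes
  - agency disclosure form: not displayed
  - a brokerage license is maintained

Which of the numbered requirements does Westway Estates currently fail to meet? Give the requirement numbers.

1, 2, 3, 5, 6, 7, 9, 10, 11

1. office policy manual absent → not met
2. broker supervision audit 200 days ago vs limit 180 → not met
3. trust-account reconciliation 275 days ago vs limit 270 → not met
4. condition 'manages rental property' holds; continuing education 105 days ago vs limit 180 → met
5. condition 'holds client earnest money' holds; agency disclosure form absent → not met
6. fair-housing training 599 days ago vs limit 540 → not met
7. trust account balance $1,000 < $5,000 → not met
8. condition 'operates branch offices' does not hold → requirement n/a → met
9. transaction file checklist absent → not met
10. unresolved consumer complaints 4 > 3 → not met
11. advertising compliance review 284 days ago vs limit 270 → not met
12. brokerage license present → met
Not met: 1, 2, 3, 5, 6, 7, 9, 10, 11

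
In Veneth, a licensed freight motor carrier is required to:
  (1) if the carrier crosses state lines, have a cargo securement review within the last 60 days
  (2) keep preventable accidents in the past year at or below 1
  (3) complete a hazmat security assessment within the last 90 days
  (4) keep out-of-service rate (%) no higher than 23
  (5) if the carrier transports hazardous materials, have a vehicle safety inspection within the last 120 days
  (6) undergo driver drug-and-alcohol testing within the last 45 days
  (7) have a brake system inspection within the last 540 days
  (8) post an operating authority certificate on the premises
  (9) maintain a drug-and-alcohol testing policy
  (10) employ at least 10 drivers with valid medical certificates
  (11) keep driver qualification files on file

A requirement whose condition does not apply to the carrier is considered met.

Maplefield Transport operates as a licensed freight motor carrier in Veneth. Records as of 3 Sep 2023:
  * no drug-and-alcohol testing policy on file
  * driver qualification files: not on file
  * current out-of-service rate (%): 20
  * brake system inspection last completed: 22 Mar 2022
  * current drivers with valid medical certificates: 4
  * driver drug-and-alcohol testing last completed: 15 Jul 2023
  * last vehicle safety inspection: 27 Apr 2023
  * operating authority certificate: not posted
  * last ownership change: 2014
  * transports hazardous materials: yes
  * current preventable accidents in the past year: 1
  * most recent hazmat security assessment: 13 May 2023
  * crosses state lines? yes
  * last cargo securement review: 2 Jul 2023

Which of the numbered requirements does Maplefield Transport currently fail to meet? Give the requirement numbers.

1, 3, 5, 6, 8, 9, 10, 11

1. condition 'crosses state lines' holds; cargo securement review 63 days ago vs limit 60 → not met
2. preventable accidents in the past year 1 ≤ 1 → met
3. hazmat security assessment 113 days ago vs limit 90 → not met
4. out-of-service rate (%) 20 ≤ 23 → met
5. condition 'transports hazardous materials' holds; vehicle safety inspection 129 days ago vs limit 120 → not met
6. driver drug-and-alcohol testing 50 days ago vs limit 45 → not met
7. brake system inspection 530 days ago vs limit 540 → met
8. operating authority certificate absent → not met
9. drug-and-alcohol testing policy absent → not met
10. drivers with valid medical certificates 4 < 10 → not met
11. driver qualification files absent → not met
Not met: 1, 3, 5, 6, 8, 9, 10, 11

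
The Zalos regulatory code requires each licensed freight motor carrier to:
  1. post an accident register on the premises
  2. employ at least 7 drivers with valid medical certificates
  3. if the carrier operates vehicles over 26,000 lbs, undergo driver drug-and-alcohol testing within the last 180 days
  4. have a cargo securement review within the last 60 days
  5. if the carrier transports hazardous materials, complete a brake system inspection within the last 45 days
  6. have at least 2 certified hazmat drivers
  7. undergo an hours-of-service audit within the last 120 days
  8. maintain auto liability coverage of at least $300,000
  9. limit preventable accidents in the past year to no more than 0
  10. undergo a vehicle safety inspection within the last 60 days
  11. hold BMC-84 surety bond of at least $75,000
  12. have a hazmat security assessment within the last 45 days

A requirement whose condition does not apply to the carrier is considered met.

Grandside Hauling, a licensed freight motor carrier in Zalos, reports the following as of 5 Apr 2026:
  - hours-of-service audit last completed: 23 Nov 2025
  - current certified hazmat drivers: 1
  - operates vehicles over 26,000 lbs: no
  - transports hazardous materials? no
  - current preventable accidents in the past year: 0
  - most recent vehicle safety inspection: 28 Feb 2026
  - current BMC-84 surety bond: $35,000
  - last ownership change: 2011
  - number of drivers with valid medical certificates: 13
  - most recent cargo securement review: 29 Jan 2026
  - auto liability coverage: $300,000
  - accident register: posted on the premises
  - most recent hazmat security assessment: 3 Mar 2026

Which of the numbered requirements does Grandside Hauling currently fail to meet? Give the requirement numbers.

1. accident register present → met
2. drivers with valid medical certificates 13 ≥ 7 → met
3. condition 'operates vehicles over 26,000 lbs' does not hold → requirement n/a → met
4. cargo securement review 66 days ago vs limit 60 → not met
5. condition 'transports hazardous materials' does not hold → requirement n/a → met
6. certified hazmat drivers 1 < 2 → not met
7. hours-of-service audit 133 days ago vs limit 120 → not met
8. auto liability coverage $300,000 ≥ $300,000 → met
9. preventable accidents in the past year 0 ≤ 0 → met
10. vehicle safety inspection 36 days ago vs limit 60 → met
11. BMC-84 surety bond $35,000 < $75,000 → not met
12. hazmat security assessment 33 days ago vs limit 45 → met
Not met: 4, 6, 7, 11

4, 6, 7, 11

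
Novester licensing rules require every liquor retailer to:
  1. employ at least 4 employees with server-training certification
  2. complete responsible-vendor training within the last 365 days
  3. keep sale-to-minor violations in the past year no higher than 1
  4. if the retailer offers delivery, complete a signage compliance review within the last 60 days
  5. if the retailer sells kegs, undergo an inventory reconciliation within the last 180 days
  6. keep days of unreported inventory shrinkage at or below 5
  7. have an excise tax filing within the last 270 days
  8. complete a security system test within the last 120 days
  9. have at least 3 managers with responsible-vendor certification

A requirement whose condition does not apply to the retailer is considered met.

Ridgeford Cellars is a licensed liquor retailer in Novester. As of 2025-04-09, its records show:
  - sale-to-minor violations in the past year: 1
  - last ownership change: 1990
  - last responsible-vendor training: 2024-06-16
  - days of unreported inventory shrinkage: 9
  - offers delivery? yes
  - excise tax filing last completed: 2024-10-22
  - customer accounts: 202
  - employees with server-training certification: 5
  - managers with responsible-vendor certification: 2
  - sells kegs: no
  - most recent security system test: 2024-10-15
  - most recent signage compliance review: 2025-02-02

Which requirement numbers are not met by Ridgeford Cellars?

4, 6, 8, 9

1. employees with server-training certification 5 ≥ 4 → met
2. responsible-vendor training 297 days ago vs limit 365 → met
3. sale-to-minor violations in the past year 1 ≤ 1 → met
4. condition 'offers delivery' holds; signage compliance review 66 days ago vs limit 60 → not met
5. condition 'sells kegs' does not hold → requirement n/a → met
6. days of unreported inventory shrinkage 9 > 5 → not met
7. excise tax filing 169 days ago vs limit 270 → met
8. security system test 176 days ago vs limit 120 → not met
9. managers with responsible-vendor certification 2 < 3 → not met
Not met: 4, 6, 8, 9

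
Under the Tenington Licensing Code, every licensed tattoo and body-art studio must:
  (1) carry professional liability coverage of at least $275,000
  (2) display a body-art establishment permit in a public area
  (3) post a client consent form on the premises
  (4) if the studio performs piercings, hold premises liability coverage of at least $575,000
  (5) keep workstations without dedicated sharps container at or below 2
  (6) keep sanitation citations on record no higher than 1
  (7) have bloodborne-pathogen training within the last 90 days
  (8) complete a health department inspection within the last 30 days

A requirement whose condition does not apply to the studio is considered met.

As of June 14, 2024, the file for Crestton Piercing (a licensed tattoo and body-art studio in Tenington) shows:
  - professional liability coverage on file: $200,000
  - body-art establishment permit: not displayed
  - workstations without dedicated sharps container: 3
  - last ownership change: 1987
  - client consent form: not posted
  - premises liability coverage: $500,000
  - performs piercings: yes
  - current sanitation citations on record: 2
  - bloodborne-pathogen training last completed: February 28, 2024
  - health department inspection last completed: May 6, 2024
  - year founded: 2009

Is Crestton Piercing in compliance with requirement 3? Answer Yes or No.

3. client consent form absent → not met

No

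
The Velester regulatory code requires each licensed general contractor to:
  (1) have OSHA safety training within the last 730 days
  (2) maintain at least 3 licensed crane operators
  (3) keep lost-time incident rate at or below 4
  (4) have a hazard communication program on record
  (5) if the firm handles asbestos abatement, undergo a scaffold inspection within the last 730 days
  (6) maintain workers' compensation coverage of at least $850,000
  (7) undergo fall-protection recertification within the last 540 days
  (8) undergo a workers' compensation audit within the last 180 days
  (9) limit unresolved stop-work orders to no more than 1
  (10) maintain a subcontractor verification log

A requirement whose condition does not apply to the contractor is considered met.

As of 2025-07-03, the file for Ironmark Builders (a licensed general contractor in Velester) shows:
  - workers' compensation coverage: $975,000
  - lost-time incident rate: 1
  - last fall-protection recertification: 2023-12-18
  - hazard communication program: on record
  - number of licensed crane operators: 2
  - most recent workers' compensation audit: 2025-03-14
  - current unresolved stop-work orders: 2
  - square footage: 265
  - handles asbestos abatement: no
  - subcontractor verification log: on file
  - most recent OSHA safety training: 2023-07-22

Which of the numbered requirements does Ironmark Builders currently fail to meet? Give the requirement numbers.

2, 7, 9

1. OSHA safety training 712 days ago vs limit 730 → met
2. licensed crane operators 2 < 3 → not met
3. lost-time incident rate 1 ≤ 4 → met
4. hazard communication program present → met
5. condition 'handles asbestos abatement' does not hold → requirement n/a → met
6. workers' compensation coverage $975,000 ≥ $850,000 → met
7. fall-protection recertification 563 days ago vs limit 540 → not met
8. workers' compensation audit 111 days ago vs limit 180 → met
9. unresolved stop-work orders 2 > 1 → not met
10. subcontractor verification log present → met
Not met: 2, 7, 9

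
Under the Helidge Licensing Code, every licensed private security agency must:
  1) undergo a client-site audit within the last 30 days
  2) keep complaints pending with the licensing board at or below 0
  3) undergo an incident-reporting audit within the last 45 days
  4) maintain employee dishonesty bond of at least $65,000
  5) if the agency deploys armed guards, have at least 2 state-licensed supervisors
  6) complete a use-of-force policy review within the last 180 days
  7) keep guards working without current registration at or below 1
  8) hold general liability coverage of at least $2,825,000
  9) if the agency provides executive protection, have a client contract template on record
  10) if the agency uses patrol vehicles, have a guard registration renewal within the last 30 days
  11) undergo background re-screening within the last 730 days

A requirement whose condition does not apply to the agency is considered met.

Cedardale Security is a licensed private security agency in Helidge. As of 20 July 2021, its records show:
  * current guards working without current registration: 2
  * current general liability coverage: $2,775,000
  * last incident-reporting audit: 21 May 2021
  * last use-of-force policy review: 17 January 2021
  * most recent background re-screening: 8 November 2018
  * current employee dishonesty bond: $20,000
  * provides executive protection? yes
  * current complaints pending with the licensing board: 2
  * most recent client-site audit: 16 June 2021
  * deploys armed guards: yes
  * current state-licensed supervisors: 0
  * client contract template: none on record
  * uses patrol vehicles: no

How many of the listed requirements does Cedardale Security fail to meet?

10

1. client-site audit 34 days ago vs limit 30 → not met
2. complaints pending with the licensing board 2 > 0 → not met
3. incident-reporting audit 60 days ago vs limit 45 → not met
4. employee dishonesty bond $20,000 < $65,000 → not met
5. condition 'deploys armed guards' holds; state-licensed supervisors 0 < 2 → not met
6. use-of-force policy review 184 days ago vs limit 180 → not met
7. guards working without current registration 2 > 1 → not met
8. general liability coverage $2,775,000 < $2,825,000 → not met
9. condition 'provides executive protection' holds; client contract template absent → not met
10. condition 'uses patrol vehicles' does not hold → requirement n/a → met
11. background re-screening 985 days ago vs limit 730 → not met
Not met: 10 of 11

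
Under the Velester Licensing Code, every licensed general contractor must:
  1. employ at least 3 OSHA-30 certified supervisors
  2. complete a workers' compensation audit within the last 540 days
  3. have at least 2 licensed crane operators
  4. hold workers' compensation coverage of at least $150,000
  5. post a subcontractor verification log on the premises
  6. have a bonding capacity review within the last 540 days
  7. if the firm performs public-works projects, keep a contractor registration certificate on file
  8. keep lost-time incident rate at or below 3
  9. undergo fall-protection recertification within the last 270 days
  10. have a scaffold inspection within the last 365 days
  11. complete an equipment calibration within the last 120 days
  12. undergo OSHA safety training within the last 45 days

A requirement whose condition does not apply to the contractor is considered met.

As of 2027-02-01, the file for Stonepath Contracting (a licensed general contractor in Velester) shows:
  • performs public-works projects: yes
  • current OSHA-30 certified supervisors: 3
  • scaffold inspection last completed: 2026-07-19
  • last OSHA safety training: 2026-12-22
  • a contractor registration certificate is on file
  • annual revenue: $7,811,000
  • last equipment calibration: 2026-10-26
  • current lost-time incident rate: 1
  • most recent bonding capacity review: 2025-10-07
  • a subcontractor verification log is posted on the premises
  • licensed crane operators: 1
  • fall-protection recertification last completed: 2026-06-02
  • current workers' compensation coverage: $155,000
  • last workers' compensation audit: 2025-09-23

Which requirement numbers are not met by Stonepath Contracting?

3

1. OSHA-30 certified supervisors 3 ≥ 3 → met
2. workers' compensation audit 496 days ago vs limit 540 → met
3. licensed crane operators 1 < 2 → not met
4. workers' compensation coverage $155,000 ≥ $150,000 → met
5. subcontractor verification log present → met
6. bonding capacity review 482 days ago vs limit 540 → met
7. condition 'performs public-works projects' holds; contractor registration certificate present → met
8. lost-time incident rate 1 ≤ 3 → met
9. fall-protection recertification 244 days ago vs limit 270 → met
10. scaffold inspection 197 days ago vs limit 365 → met
11. equipment calibration 98 days ago vs limit 120 → met
12. OSHA safety training 41 days ago vs limit 45 → met
Not met: 3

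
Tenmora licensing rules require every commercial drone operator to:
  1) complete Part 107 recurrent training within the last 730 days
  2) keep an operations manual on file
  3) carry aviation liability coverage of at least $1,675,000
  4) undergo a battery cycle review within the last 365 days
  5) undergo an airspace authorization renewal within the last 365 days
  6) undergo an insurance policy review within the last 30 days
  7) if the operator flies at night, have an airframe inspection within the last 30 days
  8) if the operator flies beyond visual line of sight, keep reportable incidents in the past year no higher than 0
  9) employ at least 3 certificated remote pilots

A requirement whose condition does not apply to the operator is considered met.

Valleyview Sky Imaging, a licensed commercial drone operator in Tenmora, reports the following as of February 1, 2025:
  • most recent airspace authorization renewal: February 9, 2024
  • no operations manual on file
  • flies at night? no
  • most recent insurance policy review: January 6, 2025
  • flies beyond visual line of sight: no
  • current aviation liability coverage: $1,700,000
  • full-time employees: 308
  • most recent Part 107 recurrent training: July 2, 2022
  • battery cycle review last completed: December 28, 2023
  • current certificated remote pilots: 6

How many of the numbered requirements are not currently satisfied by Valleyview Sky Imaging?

3

1. Part 107 recurrent training 945 days ago vs limit 730 → not met
2. operations manual absent → not met
3. aviation liability coverage $1,700,000 ≥ $1,675,000 → met
4. battery cycle review 401 days ago vs limit 365 → not met
5. airspace authorization renewal 358 days ago vs limit 365 → met
6. insurance policy review 26 days ago vs limit 30 → met
7. condition 'flies at night' does not hold → requirement n/a → met
8. condition 'flies beyond visual line of sight' does not hold → requirement n/a → met
9. certificated remote pilots 6 ≥ 3 → met
Not met: 3 of 9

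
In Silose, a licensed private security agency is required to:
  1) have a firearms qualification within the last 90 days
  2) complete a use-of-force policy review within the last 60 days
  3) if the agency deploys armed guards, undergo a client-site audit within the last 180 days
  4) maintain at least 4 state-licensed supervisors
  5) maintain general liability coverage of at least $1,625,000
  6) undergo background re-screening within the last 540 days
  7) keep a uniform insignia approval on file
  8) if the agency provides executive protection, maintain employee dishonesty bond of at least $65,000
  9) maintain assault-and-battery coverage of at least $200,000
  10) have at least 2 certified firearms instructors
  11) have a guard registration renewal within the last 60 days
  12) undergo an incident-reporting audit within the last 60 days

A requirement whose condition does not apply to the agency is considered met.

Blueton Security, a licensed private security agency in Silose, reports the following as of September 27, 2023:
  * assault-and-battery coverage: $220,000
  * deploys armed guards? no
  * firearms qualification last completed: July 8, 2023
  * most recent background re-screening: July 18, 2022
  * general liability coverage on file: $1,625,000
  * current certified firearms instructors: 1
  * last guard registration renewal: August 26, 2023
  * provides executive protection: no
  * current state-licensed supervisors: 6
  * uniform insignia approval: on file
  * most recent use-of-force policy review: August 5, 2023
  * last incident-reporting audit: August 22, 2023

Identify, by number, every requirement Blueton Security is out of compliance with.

10

1. firearms qualification 81 days ago vs limit 90 → met
2. use-of-force policy review 53 days ago vs limit 60 → met
3. condition 'deploys armed guards' does not hold → requirement n/a → met
4. state-licensed supervisors 6 ≥ 4 → met
5. general liability coverage $1,625,000 ≥ $1,625,000 → met
6. background re-screening 436 days ago vs limit 540 → met
7. uniform insignia approval present → met
8. condition 'provides executive protection' does not hold → requirement n/a → met
9. assault-and-battery coverage $220,000 ≥ $200,000 → met
10. certified firearms instructors 1 < 2 → not met
11. guard registration renewal 32 days ago vs limit 60 → met
12. incident-reporting audit 36 days ago vs limit 60 → met
Not met: 10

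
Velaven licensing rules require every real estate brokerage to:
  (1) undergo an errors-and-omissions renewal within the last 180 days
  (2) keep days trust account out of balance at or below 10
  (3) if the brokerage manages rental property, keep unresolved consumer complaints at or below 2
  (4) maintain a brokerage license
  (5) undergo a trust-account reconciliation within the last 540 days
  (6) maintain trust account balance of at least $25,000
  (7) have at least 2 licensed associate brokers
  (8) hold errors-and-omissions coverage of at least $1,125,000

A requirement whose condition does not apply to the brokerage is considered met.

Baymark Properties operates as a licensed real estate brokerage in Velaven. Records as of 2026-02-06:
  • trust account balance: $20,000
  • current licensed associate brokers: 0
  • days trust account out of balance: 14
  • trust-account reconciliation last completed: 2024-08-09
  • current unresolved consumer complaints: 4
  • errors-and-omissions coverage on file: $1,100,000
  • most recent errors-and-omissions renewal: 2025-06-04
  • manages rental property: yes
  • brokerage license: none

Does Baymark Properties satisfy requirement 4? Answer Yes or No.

No

4. brokerage license absent → not met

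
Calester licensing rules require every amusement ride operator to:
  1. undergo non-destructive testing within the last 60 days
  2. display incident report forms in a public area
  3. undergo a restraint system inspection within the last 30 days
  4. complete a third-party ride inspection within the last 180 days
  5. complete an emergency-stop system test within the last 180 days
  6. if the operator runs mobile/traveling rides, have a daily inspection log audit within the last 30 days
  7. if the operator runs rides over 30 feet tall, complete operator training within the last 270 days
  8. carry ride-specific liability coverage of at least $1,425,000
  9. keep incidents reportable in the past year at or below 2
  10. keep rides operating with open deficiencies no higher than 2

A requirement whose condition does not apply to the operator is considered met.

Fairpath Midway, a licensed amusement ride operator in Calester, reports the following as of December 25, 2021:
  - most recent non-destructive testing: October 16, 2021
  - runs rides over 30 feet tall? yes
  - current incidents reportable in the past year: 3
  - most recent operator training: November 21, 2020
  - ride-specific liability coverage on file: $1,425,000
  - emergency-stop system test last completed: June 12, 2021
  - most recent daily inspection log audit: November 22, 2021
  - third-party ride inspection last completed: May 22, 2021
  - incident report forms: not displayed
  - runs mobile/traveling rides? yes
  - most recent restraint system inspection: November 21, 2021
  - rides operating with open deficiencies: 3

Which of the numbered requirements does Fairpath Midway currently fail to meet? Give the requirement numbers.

1. non-destructive testing 70 days ago vs limit 60 → not met
2. incident report forms absent → not met
3. restraint system inspection 34 days ago vs limit 30 → not met
4. third-party ride inspection 217 days ago vs limit 180 → not met
5. emergency-stop system test 196 days ago vs limit 180 → not met
6. condition 'runs mobile/traveling rides' holds; daily inspection log audit 33 days ago vs limit 30 → not met
7. condition 'runs rides over 30 feet tall' holds; operator training 399 days ago vs limit 270 → not met
8. ride-specific liability coverage $1,425,000 ≥ $1,425,000 → met
9. incidents reportable in the past year 3 > 2 → not met
10. rides operating with open deficiencies 3 > 2 → not met
Not met: 1, 2, 3, 4, 5, 6, 7, 9, 10

1, 2, 3, 4, 5, 6, 7, 9, 10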